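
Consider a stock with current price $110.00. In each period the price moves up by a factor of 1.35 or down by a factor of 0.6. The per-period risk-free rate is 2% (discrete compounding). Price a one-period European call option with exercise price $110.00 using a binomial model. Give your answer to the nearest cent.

$21.14

Risk-neutral probability p = (1 + 0.02 − 0.6)/(1.35 − 0.6) = 0.4200/0.7500 = 0.5600
Terminal stock prices: S_u = 148.5, S_d = 66
Terminal payoffs (S − K): max(38.5, 0) = 38.5, max(-44, 0) = 0
Node 0 (S = 110): V_0 = 1/1.02·[0.5600·38.5000 + 0.4400·0.0000] = 21.1373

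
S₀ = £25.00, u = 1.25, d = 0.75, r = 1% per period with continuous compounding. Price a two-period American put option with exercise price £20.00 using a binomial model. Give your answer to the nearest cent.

Risk-neutral probability p = (e^0.01 − 0.75)/(1.25 − 0.75) = 0.2601/0.5000 = 0.5201
Terminal stock prices: S_uu = 39.06, S_ud = 23.44, S_dd = 14.06
Terminal payoffs (K − S): max(-19.06, 0) = 0, max(-3.438, 0) = 0, max(5.938, 0) = 5.938
Node u (S = 31.25): continuation = e^(−0.01)·[0.5201·0.0000 + 0.4799·0.0000] = 0.0000; exercise value = 0.0000 ≤ continuation, so V_u = 0.0000
Node d (S = 18.75): continuation = e^(−0.01)·[0.5201·0.0000 + 0.4799·5.9375] = 2.8211; exercise value = 1.2500 ≤ continuation, so V_d = 2.8211
Node 0 (S = 25): continuation = e^(−0.01)·[0.5201·0.0000 + 0.4799·2.8211] = 1.3404; exercise value = 0.0000 ≤ continuation, so V_0 = 1.3404

£1.34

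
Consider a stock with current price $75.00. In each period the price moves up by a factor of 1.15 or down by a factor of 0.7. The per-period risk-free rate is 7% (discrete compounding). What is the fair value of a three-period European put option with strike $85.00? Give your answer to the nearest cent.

Risk-neutral probability p = (1 + 0.07 − 0.7)/(1.15 − 0.7) = 0.3700/0.4500 = 0.8222
Terminal stock prices: S_uuu = 114.1, S_uud = 69.43, S_udd = 42.26, S_ddd = 25.72
Terminal payoffs (K − S): max(-29.07, 0) = 0, max(15.57, 0) = 15.57, max(42.74, 0) = 42.74, max(59.28, 0) = 59.28
Node uu (S = 99.19): V_uu = 1/1.07·[0.8222·0.0000 + 0.1778·15.5688] = 2.5867
Node ud (S = 60.37): V_ud = 1/1.07·[0.8222·15.5688 + 0.1778·42.7375] = 19.0643
Node dd (S = 36.75): V_dd = 1/1.07·[0.8222·42.7375 + 0.1778·59.2750] = 42.6893
Node u (S = 86.25): V_u = 1/1.07·[0.8222·2.5867 + 0.1778·19.0643] = 5.1552
Node d (S = 52.5): V_d = 1/1.07·[0.8222·19.0643 + 0.1778·42.6893] = 21.7423
Node 0 (S = 75): V_0 = 1/1.07·[0.8222·5.1552 + 0.1778·21.7423] = 7.5738

$7.57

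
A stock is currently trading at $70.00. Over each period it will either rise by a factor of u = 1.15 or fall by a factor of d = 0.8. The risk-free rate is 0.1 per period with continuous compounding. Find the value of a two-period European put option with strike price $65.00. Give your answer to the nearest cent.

$0.38

Risk-neutral probability p = (e^0.1 − 0.8)/(1.15 − 0.8) = 0.3052/0.3500 = 0.8719
Terminal stock prices: S_uu = 92.57, S_ud = 64.4, S_dd = 44.8
Terminal payoffs (K − S): max(-27.57, 0) = 0, max(0.6, 0) = 0.6, max(20.2, 0) = 20.2
Node u (S = 80.5): V_u = e^(−0.1)·[0.8719·0.0000 + 0.1281·0.6000] = 0.0695
Node d (S = 56): V_d = e^(−0.1)·[0.8719·0.6000 + 0.1281·20.2000] = 2.8144
Node 0 (S = 70): V_0 = e^(−0.1)·[0.8719·0.0695 + 0.1281·2.8144] = 0.3810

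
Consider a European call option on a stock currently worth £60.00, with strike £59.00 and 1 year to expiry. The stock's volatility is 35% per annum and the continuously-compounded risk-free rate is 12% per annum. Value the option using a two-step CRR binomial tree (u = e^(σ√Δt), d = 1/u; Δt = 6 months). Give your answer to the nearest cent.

CRR parameters: u = e^(σ√Δt) = e^(0.35·√0.5) = 1.2808, d = 1/u = 0.7808
Per-period rate: rΔt = 0.12·0.5 = 0.06, so R = e^0.06 = 1.0618
Risk-neutral probability p = (e^0.06 − 0.7808)/(1.2808 − 0.7808) = 0.2811/0.5000 = 0.5621
Terminal stock prices: S_uu = 98.43, S_ud = 60, S_dd = 36.58
Terminal payoffs (S − K): max(39.43, 0) = 39.43, max(1, 0) = 1, max(-22.42, 0) = 0
Node u (S = 76.85): V_u = e^(−0.06)·[0.5621·39.4274 + 0.4379·1.0000] = 21.2841
Node d (S = 46.85): V_d = e^(−0.06)·[0.5621·1.0000 + 0.4379·0.0000] = 0.5294
Node 0 (S = 60): V_0 = e^(−0.06)·[0.5621·21.2841 + 0.4379·0.5294] = 11.4855

£11.49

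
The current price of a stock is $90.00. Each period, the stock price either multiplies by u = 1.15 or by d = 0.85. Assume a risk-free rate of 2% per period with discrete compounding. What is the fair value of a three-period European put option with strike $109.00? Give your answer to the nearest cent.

$17.49

Risk-neutral probability p = (1 + 0.02 − 0.85)/(1.15 − 0.85) = 0.1700/0.3000 = 0.5667
Terminal stock prices: S_uuu = 136.9, S_uud = 101.2, S_udd = 74.78, S_ddd = 55.27
Terminal payoffs (K − S): max(-27.88, 0) = 0, max(7.829, 0) = 7.829, max(34.22, 0) = 34.22, max(53.73, 0) = 53.73
Node uu (S = 119): V_uu = 1/1.02·[0.5667·0.0000 + 0.4333·7.8288] = 3.3259
Node ud (S = 87.97): V_ud = 1/1.02·[0.5667·7.8288 + 0.4333·34.2213] = 18.8877
Node dd (S = 65.02): V_dd = 1/1.02·[0.5667·34.2213 + 0.4333·53.7288] = 41.8377
Node u (S = 103.5): V_u = 1/1.02·[0.5667·3.3259 + 0.4333·18.8877] = 9.8719
Node d (S = 76.5): V_d = 1/1.02·[0.5667·18.8877 + 0.4333·41.8377] = 28.2674
Node 0 (S = 90): V_0 = 1/1.02·[0.5667·9.8719 + 0.4333·28.2674] = 17.4934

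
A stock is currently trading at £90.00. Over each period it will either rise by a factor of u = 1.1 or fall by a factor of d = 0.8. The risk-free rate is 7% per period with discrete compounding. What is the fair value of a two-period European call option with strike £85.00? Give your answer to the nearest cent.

Risk-neutral probability p = (1 + 0.07 − 0.8)/(1.1 − 0.8) = 0.2700/0.3000 = 0.9000
Terminal stock prices: S_uu = 108.9, S_ud = 79.2, S_dd = 57.6
Terminal payoffs (S − K): max(23.9, 0) = 23.9, max(-5.8, 0) = 0, max(-27.4, 0) = 0
Node u (S = 99): V_u = 1/1.07·[0.9000·23.9000 + 0.1000·0.0000] = 20.1028
Node d (S = 72): V_d = 1/1.07·[0.9000·0.0000 + 0.1000·0.0000] = 0.0000
Node 0 (S = 90): V_0 = 1/1.07·[0.9000·20.1028 + 0.1000·0.0000] = 16.9089

£16.91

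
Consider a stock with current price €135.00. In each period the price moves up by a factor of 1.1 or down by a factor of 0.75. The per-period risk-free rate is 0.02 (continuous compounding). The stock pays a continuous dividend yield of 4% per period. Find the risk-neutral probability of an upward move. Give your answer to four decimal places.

p = 0.6577

Per-period risk-free factor R = e^0.02 = 1.0202; dividend-adjusted growth = e^(0.02−0.04) = 0.9802.
Risk-neutral probability p = (0.9802 − 0.75)/(1.1 − 0.75) = 0.2302/0.3500 = 0.6577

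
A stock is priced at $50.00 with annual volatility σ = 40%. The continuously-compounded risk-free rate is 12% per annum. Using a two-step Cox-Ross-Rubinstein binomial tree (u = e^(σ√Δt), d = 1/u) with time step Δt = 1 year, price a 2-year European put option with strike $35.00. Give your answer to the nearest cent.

CRR parameters: u = e^(σ√Δt) = e^(0.4·√1) = 1.4918, d = 1/u = 0.6703
Per-period rate: rΔt = 0.12·1 = 0.12, so R = e^0.12 = 1.1275
Risk-neutral probability p = (e^0.12 − 0.6703)/(1.4918 − 0.6703) = 0.4572/0.8215 = 0.5565
Terminal stock prices: S_uu = 111.3, S_ud = 50, S_dd = 22.47
Terminal payoffs (K − S): max(-76.28, 0) = 0, max(-15, 0) = 0, max(12.53, 0) = 12.53
Node u (S = 74.59): V_u = e^(−0.12)·[0.5565·0.0000 + 0.4435·0.0000] = 0.0000
Node d (S = 33.52): V_d = e^(−0.12)·[0.5565·0.0000 + 0.4435·12.5336] = 4.9299
Node 0 (S = 50): V_0 = e^(−0.12)·[0.5565·0.0000 + 0.4435·4.9299] = 1.9391

$1.94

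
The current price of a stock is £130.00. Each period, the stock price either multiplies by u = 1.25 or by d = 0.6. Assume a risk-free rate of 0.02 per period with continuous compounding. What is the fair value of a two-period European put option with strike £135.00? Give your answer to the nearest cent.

£27.06

Risk-neutral probability p = (e^0.02 − 0.6)/(1.25 − 0.6) = 0.4202/0.6500 = 0.6465
Terminal stock prices: S_uu = 203.1, S_ud = 97.5, S_dd = 46.8
Terminal payoffs (K − S): max(-68.12, 0) = 0, max(37.5, 0) = 37.5, max(88.2, 0) = 88.2
Node u (S = 162.5): V_u = e^(−0.02)·[0.6465·0.0000 + 0.3535·37.5000] = 12.9951
Node d (S = 78): V_d = e^(−0.02)·[0.6465·37.5000 + 0.3535·88.2000] = 54.3268
Node 0 (S = 130): V_0 = e^(−0.02)·[0.6465·12.9951 + 0.3535·54.3268] = 27.0607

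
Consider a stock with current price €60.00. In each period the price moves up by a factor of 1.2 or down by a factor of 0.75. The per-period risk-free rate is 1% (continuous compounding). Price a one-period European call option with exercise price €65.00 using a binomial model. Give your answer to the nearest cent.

€4.00

Risk-neutral probability p = (e^0.01 − 0.75)/(1.2 − 0.75) = 0.2601/0.4500 = 0.5779
Terminal stock prices: S_u = 72, S_d = 45
Terminal payoffs (S − K): max(7, 0) = 7, max(-20, 0) = 0
Node 0 (S = 60): V_0 = e^(−0.01)·[0.5779·7.0000 + 0.4221·0.0000] = 4.0050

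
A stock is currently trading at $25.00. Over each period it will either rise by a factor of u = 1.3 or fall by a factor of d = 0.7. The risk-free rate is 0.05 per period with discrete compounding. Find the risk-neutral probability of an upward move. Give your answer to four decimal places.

p = 0.5833

Risk-neutral probability p = (1 + 0.05 − 0.7)/(1.3 − 0.7) = 0.3500/0.6000 = 0.5833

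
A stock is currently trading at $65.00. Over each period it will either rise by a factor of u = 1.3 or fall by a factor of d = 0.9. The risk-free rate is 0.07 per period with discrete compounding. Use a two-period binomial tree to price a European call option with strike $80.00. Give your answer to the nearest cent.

$4.71

Risk-neutral probability p = (1 + 0.07 − 0.9)/(1.3 − 0.9) = 0.1700/0.4000 = 0.4250
Terminal stock prices: S_uu = 109.9, S_ud = 76.05, S_dd = 52.65
Terminal payoffs (S − K): max(29.85, 0) = 29.85, max(-3.95, 0) = 0, max(-27.35, 0) = 0
Node u (S = 84.5): V_u = 1/1.07·[0.4250·29.8500 + 0.5750·0.0000] = 11.8563
Node d (S = 58.5): V_d = 1/1.07·[0.4250·0.0000 + 0.5750·0.0000] = 0.0000
Node 0 (S = 65): V_0 = 1/1.07·[0.4250·11.8563 + 0.5750·0.0000] = 4.7093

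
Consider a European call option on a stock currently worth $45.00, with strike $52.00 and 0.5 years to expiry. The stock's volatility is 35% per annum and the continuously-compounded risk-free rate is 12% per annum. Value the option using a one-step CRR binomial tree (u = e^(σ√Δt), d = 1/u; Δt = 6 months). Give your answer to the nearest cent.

CRR parameters: u = e^(σ√Δt) = e^(0.35·√0.5) = 1.2808, d = 1/u = 0.7808
Per-period rate: rΔt = 0.12·0.5 = 0.06, so R = e^0.06 = 1.0618
Risk-neutral probability p = (e^0.06 − 0.7808)/(1.2808 − 0.7808) = 0.2811/0.5000 = 0.5621
Terminal stock prices: S_u = 57.64, S_d = 35.13
Terminal payoffs (S − K): max(5.636, 0) = 5.636, max(-16.87, 0) = 0
Node 0 (S = 45): V_0 = e^(−0.06)·[0.5621·5.6361 + 0.4379·0.0000] = 2.9836

$2.98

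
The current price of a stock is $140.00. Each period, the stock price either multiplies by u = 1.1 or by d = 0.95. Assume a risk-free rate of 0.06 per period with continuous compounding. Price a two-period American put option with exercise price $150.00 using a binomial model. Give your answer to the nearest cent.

$10.00

Risk-neutral probability p = (e^0.06 − 0.95)/(1.1 − 0.95) = 0.1118/0.1500 = 0.7456
Terminal stock prices: S_uu = 169.4, S_ud = 146.3, S_dd = 126.3
Terminal payoffs (K − S): max(-19.4, 0) = 0, max(3.7, 0) = 3.7, max(23.65, 0) = 23.65
Node u (S = 154): continuation = e^(−0.06)·[0.7456·0.0000 + 0.2544·3.7000] = 0.8865; exercise value = 0.0000 ≤ continuation, so V_u = 0.8865
Node d (S = 133): continuation = e^(−0.06)·[0.7456·3.7000 + 0.2544·23.6500] = 8.2647; exercise value = 17.0000 > continuation, so V_d = 17.0000 (exercise)
Node 0 (S = 140): continuation = e^(−0.06)·[0.7456·0.8865 + 0.2544·17.0000] = 4.6958; exercise value = 10.0000 > continuation, so V_0 = 10.0000 (exercise)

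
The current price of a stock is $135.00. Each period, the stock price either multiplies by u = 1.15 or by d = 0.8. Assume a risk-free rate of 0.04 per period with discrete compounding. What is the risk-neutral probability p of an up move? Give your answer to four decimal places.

Risk-neutral probability p = (1 + 0.04 − 0.8)/(1.15 − 0.8) = 0.2400/0.3500 = 0.6857

p = 0.6857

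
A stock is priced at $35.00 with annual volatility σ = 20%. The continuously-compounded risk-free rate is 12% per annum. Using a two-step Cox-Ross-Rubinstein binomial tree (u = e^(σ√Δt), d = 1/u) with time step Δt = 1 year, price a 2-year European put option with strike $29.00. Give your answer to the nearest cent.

CRR parameters: u = e^(σ√Δt) = e^(0.2·√1) = 1.2214, d = 1/u = 0.8187
Per-period rate: rΔt = 0.12·1 = 0.12, so R = e^0.12 = 1.1275
Risk-neutral probability p = (e^0.12 − 0.8187)/(1.2214 − 0.8187) = 0.3088/0.4027 = 0.7668
Terminal stock prices: S_uu = 52.21, S_ud = 35, S_dd = 23.46
Terminal payoffs (K − S): max(-23.21, 0) = 0, max(-6, 0) = 0, max(5.539, 0) = 5.539
Node u (S = 42.75): V_u = e^(−0.12)·[0.7668·0.0000 + 0.2332·0.0000] = 0.0000
Node d (S = 28.66): V_d = e^(−0.12)·[0.7668·0.0000 + 0.2332·5.5388] = 1.1456
Node 0 (S = 35): V_0 = e^(−0.12)·[0.7668·0.0000 + 0.2332·1.1456] = 0.2370

$0.24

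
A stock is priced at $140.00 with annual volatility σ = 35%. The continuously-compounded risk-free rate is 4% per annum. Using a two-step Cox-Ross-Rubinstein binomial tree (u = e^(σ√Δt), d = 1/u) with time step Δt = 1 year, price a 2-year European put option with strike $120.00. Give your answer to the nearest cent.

$13.06

CRR parameters: u = e^(σ√Δt) = e^(0.35·√1) = 1.4191, d = 1/u = 0.7047
Per-period rate: rΔt = 0.04·1 = 0.04, so R = e^0.04 = 1.0408
Risk-neutral probability p = (e^0.04 − 0.7047)/(1.4191 − 0.7047) = 0.3361/0.7144 = 0.4705
Terminal stock prices: S_uu = 281.9, S_ud = 140, S_dd = 69.52
Terminal payoffs (K − S): max(-161.9, 0) = 0, max(-20, 0) = 0, max(50.48, 0) = 50.48
Node u (S = 198.7): V_u = e^(−0.04)·[0.4705·0.0000 + 0.5295·0.0000] = 0.0000
Node d (S = 98.66): V_d = e^(−0.04)·[0.4705·0.0000 + 0.5295·50.4781] = 25.6796
Node 0 (S = 140): V_0 = e^(−0.04)·[0.4705·0.0000 + 0.5295·25.6796] = 13.0640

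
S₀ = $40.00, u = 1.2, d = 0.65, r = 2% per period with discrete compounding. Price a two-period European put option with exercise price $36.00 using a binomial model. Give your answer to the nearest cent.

$4.00

Risk-neutral probability p = (1 + 0.02 − 0.65)/(1.2 − 0.65) = 0.3700/0.5500 = 0.6727
Terminal stock prices: S_uu = 57.6, S_ud = 31.2, S_dd = 16.9
Terminal payoffs (K − S): max(-21.6, 0) = 0, max(4.8, 0) = 4.8, max(19.1, 0) = 19.1
Node u (S = 48): V_u = 1/1.02·[0.6727·0.0000 + 0.3273·4.8000] = 1.5401
Node d (S = 26): V_d = 1/1.02·[0.6727·4.8000 + 0.3273·19.1000] = 9.2941
Node 0 (S = 40): V_0 = 1/1.02·[0.6727·1.5401 + 0.3273·9.2941] = 3.9978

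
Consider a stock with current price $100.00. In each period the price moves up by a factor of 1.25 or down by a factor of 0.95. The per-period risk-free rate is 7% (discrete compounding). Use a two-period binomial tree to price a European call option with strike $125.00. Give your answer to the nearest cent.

Risk-neutral probability p = (1 + 0.07 − 0.95)/(1.25 − 0.95) = 0.1200/0.3000 = 0.4000
Terminal stock prices: S_uu = 156.2, S_ud = 118.8, S_dd = 90.25
Terminal payoffs (S − K): max(31.25, 0) = 31.25, max(-6.25, 0) = 0, max(-34.75, 0) = 0
Node u (S = 125): V_u = 1/1.07·[0.4000·31.2500 + 0.6000·0.0000] = 11.6822
Node d (S = 95): V_d = 1/1.07·[0.4000·0.0000 + 0.6000·0.0000] = 0.0000
Node 0 (S = 100): V_0 = 1/1.07·[0.4000·11.6822 + 0.6000·0.0000] = 4.3672

$4.37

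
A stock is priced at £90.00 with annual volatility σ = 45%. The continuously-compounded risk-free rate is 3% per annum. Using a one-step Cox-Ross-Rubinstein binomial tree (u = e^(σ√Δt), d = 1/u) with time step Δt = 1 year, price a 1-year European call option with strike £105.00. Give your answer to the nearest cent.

£14.81

CRR parameters: u = e^(σ√Δt) = e^(0.45·√1) = 1.5683, d = 1/u = 0.6376
Per-period rate: rΔt = 0.03·1 = 0.03, so R = e^0.03 = 1.0305
Risk-neutral probability p = (e^0.03 − 0.6376)/(1.5683 − 0.6376) = 0.3928/0.9307 = 0.4221
Terminal stock prices: S_u = 141.1, S_d = 57.39
Terminal payoffs (S − K): max(36.15, 0) = 36.15, max(-47.61, 0) = 0
Node 0 (S = 90): V_0 = e^(−0.03)·[0.4221·36.1481 + 0.5779·0.0000] = 14.8066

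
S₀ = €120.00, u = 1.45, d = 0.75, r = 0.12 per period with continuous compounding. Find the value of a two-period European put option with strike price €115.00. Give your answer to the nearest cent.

Risk-neutral probability p = (e^0.12 − 0.75)/(1.45 − 0.75) = 0.3775/0.7000 = 0.5393
Terminal stock prices: S_uu = 252.3, S_ud = 130.5, S_dd = 67.5
Terminal payoffs (K − S): max(-137.3, 0) = 0, max(-15.5, 0) = 0, max(47.5, 0) = 47.5
Node u (S = 174): V_u = e^(−0.12)·[0.5393·0.0000 + 0.4607·0.0000] = 0.0000
Node d (S = 90): V_d = e^(−0.12)·[0.5393·0.0000 + 0.4607·47.5000] = 19.4095
Node 0 (S = 120): V_0 = e^(−0.12)·[0.5393·0.0000 + 0.4607·19.4095] = 7.9311

€7.93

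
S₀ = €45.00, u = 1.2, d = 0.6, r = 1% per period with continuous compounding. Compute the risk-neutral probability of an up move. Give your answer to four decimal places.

Risk-neutral probability p = (e^0.01 − 0.6)/(1.2 − 0.6) = 0.4101/0.6000 = 0.6834

p = 0.6834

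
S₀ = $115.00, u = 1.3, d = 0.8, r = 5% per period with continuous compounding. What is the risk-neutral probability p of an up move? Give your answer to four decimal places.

Risk-neutral probability p = (e^0.05 − 0.8)/(1.3 − 0.8) = 0.2513/0.5000 = 0.5025

p = 0.5025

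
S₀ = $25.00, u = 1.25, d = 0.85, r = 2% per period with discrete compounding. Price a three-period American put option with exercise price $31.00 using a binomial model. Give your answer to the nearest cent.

Risk-neutral probability p = (1 + 0.02 − 0.85)/(1.25 − 0.85) = 0.1700/0.4000 = 0.4250
Terminal stock prices: S_uuu = 48.83, S_uud = 33.2, S_udd = 22.58, S_ddd = 15.35
Terminal payoffs (K − S): max(-17.83, 0) = 0, max(-2.203, 0) = 0, max(8.422, 0) = 8.422, max(15.65, 0) = 15.65
Node uu (S = 39.06): continuation = 1/1.02·[0.4250·0.0000 + 0.5750·0.0000] = 0.0000; exercise value = 0.0000 ≤ continuation, so V_uu = 0.0000
Node ud (S = 26.56): continuation = 1/1.02·[0.4250·0.0000 + 0.5750·8.4219] = 4.7476; exercise value = 4.4375 ≤ continuation, so V_ud = 4.7476
Node dd (S = 18.06): continuation = 1/1.02·[0.4250·8.4219 + 0.5750·15.6469] = 12.3297; exercise value = 12.9375 > continuation, so V_dd = 12.9375 (exercise)
Node u (S = 31.25): continuation = 1/1.02·[0.4250·0.0000 + 0.5750·4.7476] = 2.6764; exercise value = 0.0000 ≤ continuation, so V_u = 2.6764
Node d (S = 21.25): continuation = 1/1.02·[0.4250·4.7476 + 0.5750·12.9375] = 9.2714; exercise value = 9.7500 > continuation, so V_d = 9.7500 (exercise)
Node 0 (S = 25): continuation = 1/1.02·[0.4250·2.6764 + 0.5750·9.7500] = 6.6115; exercise value = 6.0000 ≤ continuation, so V_0 = 6.6115

$6.61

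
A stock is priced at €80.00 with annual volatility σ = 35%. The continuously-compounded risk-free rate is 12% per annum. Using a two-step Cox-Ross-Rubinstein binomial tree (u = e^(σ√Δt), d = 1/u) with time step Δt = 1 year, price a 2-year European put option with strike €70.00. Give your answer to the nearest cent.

CRR parameters: u = e^(σ√Δt) = e^(0.35·√1) = 1.4191, d = 1/u = 0.7047
Per-period rate: rΔt = 0.12·1 = 0.12, so R = e^0.12 = 1.1275
Risk-neutral probability p = (e^0.12 − 0.7047)/(1.4191 − 0.7047) = 0.4228/0.7144 = 0.5919
Terminal stock prices: S_uu = 161.1, S_ud = 80, S_dd = 39.73
Terminal payoffs (K − S): max(-91.1, 0) = 0, max(-10, 0) = 0, max(30.27, 0) = 30.27
Node u (S = 113.5): V_u = e^(−0.12)·[0.5919·0.0000 + 0.4081·0.0000] = 0.0000
Node d (S = 56.38): V_d = e^(−0.12)·[0.5919·0.0000 + 0.4081·30.2732] = 10.9587
Node 0 (S = 80): V_0 = e^(−0.12)·[0.5919·0.0000 + 0.4081·10.9587] = 3.9670

€3.97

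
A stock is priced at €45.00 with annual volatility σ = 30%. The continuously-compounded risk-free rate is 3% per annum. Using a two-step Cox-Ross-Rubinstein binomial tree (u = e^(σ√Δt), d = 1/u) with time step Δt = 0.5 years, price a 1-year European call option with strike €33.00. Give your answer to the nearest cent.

€13.90

CRR parameters: u = e^(σ√Δt) = e^(0.3·√0.5) = 1.2363, d = 1/u = 0.8089
Per-period rate: rΔt = 0.03·0.5 = 0.015, so R = e^0.015 = 1.0151
Risk-neutral probability p = (e^0.015 − 0.8089)/(1.2363 − 0.8089) = 0.2063/0.4275 = 0.4825
Terminal stock prices: S_uu = 68.78, S_ud = 45, S_dd = 29.44
Terminal payoffs (S − K): max(35.78, 0) = 35.78, max(12, 0) = 12, max(-3.559, 0) = 0
Node u (S = 55.63): V_u = e^(−0.015)·[0.4825·35.7809 + 0.5175·12.0000] = 23.1253
Node d (S = 36.4): V_d = e^(−0.015)·[0.4825·12.0000 + 0.5175·0.0000] = 5.7040
Node 0 (S = 45): V_0 = e^(−0.015)·[0.4825·23.1253 + 0.5175·5.7040] = 13.9001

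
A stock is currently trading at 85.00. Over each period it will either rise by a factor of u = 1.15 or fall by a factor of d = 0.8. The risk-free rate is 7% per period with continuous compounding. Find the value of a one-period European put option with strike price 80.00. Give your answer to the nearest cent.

2.48

Risk-neutral probability p = (e^0.07 − 0.8)/(1.15 − 0.8) = 0.2725/0.3500 = 0.7786
Terminal stock prices: S_u = 97.75, S_d = 68
Terminal payoffs (K − S): max(-17.75, 0) = 0, max(12, 0) = 12
Node 0 (S = 85): V_0 = e^(−0.07)·[0.7786·0.0000 + 0.2214·12.0000] = 2.4772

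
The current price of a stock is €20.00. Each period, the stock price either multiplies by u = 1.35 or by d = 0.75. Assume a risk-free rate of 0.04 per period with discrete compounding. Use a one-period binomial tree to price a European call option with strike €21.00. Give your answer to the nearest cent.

€2.79

Risk-neutral probability p = (1 + 0.04 − 0.75)/(1.35 − 0.75) = 0.2900/0.6000 = 0.4833
Terminal stock prices: S_u = 27, S_d = 15
Terminal payoffs (S − K): max(6, 0) = 6, max(-6, 0) = 0
Node 0 (S = 20): V_0 = 1/1.04·[0.4833·6.0000 + 0.5167·0.0000] = 2.7885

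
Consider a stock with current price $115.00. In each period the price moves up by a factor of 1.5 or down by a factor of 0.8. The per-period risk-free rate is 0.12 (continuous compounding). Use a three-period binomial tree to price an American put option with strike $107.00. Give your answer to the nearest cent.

Risk-neutral probability p = (e^0.12 − 0.8)/(1.5 − 0.8) = 0.3275/0.7000 = 0.4679
Terminal stock prices: S_uuu = 388.1, S_uud = 207, S_udd = 110.4, S_ddd = 58.88
Terminal payoffs (K − S): max(-281.1, 0) = 0, max(-100, 0) = 0, max(-3.4, 0) = 0, max(48.12, 0) = 48.12
Node uu (S = 258.8): continuation = e^(−0.12)·[0.4679·0.0000 + 0.5321·0.0000] = 0.0000; exercise value = 0.0000 ≤ continuation, so V_uu = 0.0000
Node ud (S = 138): continuation = e^(−0.12)·[0.4679·0.0000 + 0.5321·0.0000] = 0.0000; exercise value = 0.0000 ≤ continuation, so V_ud = 0.0000
Node dd (S = 73.6): continuation = e^(−0.12)·[0.4679·0.0000 + 0.5321·48.1200] = 22.7113; exercise value = 33.4000 > continuation, so V_dd = 33.4000 (exercise)
Node u (S = 172.5): continuation = e^(−0.12)·[0.4679·0.0000 + 0.5321·0.0000] = 0.0000; exercise value = 0.0000 ≤ continuation, so V_u = 0.0000
Node d (S = 92): continuation = e^(−0.12)·[0.4679·0.0000 + 0.5321·33.4000] = 15.7639; exercise value = 15.0000 ≤ continuation, so V_d = 15.7639
Node 0 (S = 115): continuation = e^(−0.12)·[0.4679·0.0000 + 0.5321·15.7639] = 7.4401; exercise value = 0.0000 ≤ continuation, so V_0 = 7.4401

$7.44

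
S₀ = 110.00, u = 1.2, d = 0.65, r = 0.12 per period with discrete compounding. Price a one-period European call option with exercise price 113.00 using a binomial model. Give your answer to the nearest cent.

14.50

Risk-neutral probability p = (1 + 0.12 − 0.65)/(1.2 − 0.65) = 0.4700/0.5500 = 0.8545
Terminal stock prices: S_u = 132, S_d = 71.5
Terminal payoffs (S − K): max(19, 0) = 19, max(-41.5, 0) = 0
Node 0 (S = 110): V_0 = 1/1.12·[0.8545·19.0000 + 0.1455·0.0000] = 14.4968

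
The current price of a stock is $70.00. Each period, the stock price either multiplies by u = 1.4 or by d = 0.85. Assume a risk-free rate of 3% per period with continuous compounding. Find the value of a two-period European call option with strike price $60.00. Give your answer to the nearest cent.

Risk-neutral probability p = (e^0.03 − 0.85)/(1.4 − 0.85) = 0.1805/0.5500 = 0.3281
Terminal stock prices: S_uu = 137.2, S_ud = 83.3, S_dd = 50.57
Terminal payoffs (S − K): max(77.2, 0) = 77.2, max(23.3, 0) = 23.3, max(-9.425, 0) = 0
Node u (S = 98): V_u = e^(−0.03)·[0.3281·77.2000 + 0.6719·23.3000] = 39.7733
Node d (S = 59.5): V_d = e^(−0.03)·[0.3281·23.3000 + 0.6719·0.0000] = 7.4188
Node 0 (S = 70): V_0 = e^(−0.03)·[0.3281·39.7733 + 0.6719·7.4188] = 17.5013

$17.50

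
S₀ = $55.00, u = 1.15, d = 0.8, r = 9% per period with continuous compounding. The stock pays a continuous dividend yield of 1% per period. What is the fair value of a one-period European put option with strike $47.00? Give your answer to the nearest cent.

Per-period risk-free factor R = e^0.09 = 1.0942; dividend-adjusted growth = e^(0.09−0.01) = 1.0833.
Risk-neutral probability p = (1.0833 − 0.8)/(1.15 − 0.8) = 0.2833/0.3500 = 0.8094
Terminal stock prices: S_u = 63.25, S_d = 44
Terminal payoffs (K − S): max(-16.25, 0) = 0, max(3, 0) = 3
Node 0 (S = 55): V_0 = e^(−0.09)·[0.8094·0.0000 + 0.1906·3.0000] = 0.5226

$0.52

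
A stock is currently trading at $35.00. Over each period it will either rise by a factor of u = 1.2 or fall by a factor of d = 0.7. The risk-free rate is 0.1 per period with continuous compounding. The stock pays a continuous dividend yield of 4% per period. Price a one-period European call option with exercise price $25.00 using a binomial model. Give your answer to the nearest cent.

$11.13

Per-period risk-free factor R = e^0.1 = 1.1052; dividend-adjusted growth = e^(0.1−0.04) = 1.0618.
Risk-neutral probability p = (1.0618 − 0.7)/(1.2 − 0.7) = 0.3618/0.5000 = 0.7237
Terminal stock prices: S_u = 42, S_d = 24.5
Terminal payoffs (S − K): max(17, 0) = 17, max(-0.5, 0) = 0
Node 0 (S = 35): V_0 = e^(−0.1)·[0.7237·17.0000 + 0.2763·0.0000] = 11.1317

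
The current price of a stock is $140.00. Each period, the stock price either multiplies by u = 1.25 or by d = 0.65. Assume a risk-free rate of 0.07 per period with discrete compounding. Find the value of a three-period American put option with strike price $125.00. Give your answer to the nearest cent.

$12.16

Risk-neutral probability p = (1 + 0.07 − 0.65)/(1.25 − 0.65) = 0.4200/0.6000 = 0.7000
Terminal stock prices: S_uuu = 273.4, S_uud = 142.2, S_udd = 73.94, S_ddd = 38.45
Terminal payoffs (K − S): max(-148.4, 0) = 0, max(-17.19, 0) = 0, max(51.06, 0) = 51.06, max(86.55, 0) = 86.55
Node uu (S = 218.8): continuation = 1/1.07·[0.7000·0.0000 + 0.3000·0.0000] = 0.0000; exercise value = 0.0000 ≤ continuation, so V_uu = 0.0000
Node ud (S = 113.8): continuation = 1/1.07·[0.7000·0.0000 + 0.3000·51.0625] = 14.3166; exercise value = 11.2500 ≤ continuation, so V_ud = 14.3166
Node dd (S = 59.15): continuation = 1/1.07·[0.7000·51.0625 + 0.3000·86.5525] = 57.6724; exercise value = 65.8500 > continuation, so V_dd = 65.8500 (exercise)
Node u (S = 175): continuation = 1/1.07·[0.7000·0.0000 + 0.3000·14.3166] = 4.0140; exercise value = 0.0000 ≤ continuation, so V_u = 4.0140
Node d (S = 91): continuation = 1/1.07·[0.7000·14.3166 + 0.3000·65.8500] = 27.8286; exercise value = 34.0000 > continuation, so V_d = 34.0000 (exercise)
Node 0 (S = 140): continuation = 1/1.07·[0.7000·4.0140 + 0.3000·34.0000] = 12.1587; exercise value = 0.0000 ≤ continuation, so V_0 = 12.1587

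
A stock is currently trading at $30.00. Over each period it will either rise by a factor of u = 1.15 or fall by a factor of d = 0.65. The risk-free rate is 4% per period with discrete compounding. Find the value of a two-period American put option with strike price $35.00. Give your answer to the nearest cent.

Risk-neutral probability p = (1 + 0.04 − 0.65)/(1.15 − 0.65) = 0.3900/0.5000 = 0.7800
Terminal stock prices: S_uu = 39.67, S_ud = 22.43, S_dd = 12.68
Terminal payoffs (K − S): max(-4.675, 0) = 0, max(12.57, 0) = 12.57, max(22.32, 0) = 22.32
Node u (S = 34.5): continuation = 1/1.04·[0.7800·0.0000 + 0.2200·12.5750] = 2.6601; exercise value = 0.5000 ≤ continuation, so V_u = 2.6601
Node d (S = 19.5): continuation = 1/1.04·[0.7800·12.5750 + 0.2200·22.3250] = 14.1538; exercise value = 15.5000 > continuation, so V_d = 15.5000 (exercise)
Node 0 (S = 30): continuation = 1/1.04·[0.7800·2.6601 + 0.2200·15.5000] = 5.2739; exercise value = 5.0000 ≤ continuation, so V_0 = 5.2739

$5.27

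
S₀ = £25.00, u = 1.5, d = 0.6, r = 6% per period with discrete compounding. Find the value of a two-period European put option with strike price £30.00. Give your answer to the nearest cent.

£7.80

Risk-neutral probability p = (1 + 0.06 − 0.6)/(1.5 − 0.6) = 0.4600/0.9000 = 0.5111
Terminal stock prices: S_uu = 56.25, S_ud = 22.5, S_dd = 9
Terminal payoffs (K − S): max(-26.25, 0) = 0, max(7.5, 0) = 7.5, max(21, 0) = 21
Node u (S = 37.5): V_u = 1/1.06·[0.5111·0.0000 + 0.4889·7.5000] = 3.4591
Node d (S = 15): V_d = 1/1.06·[0.5111·7.5000 + 0.4889·21.0000] = 13.3019
Node 0 (S = 25): V_0 = 1/1.06·[0.5111·3.4591 + 0.4889·13.3019] = 7.8030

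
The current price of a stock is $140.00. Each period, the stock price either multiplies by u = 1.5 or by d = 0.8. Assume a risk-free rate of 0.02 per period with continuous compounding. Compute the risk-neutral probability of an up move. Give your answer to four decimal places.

p = 0.3146

Risk-neutral probability p = (e^0.02 − 0.8)/(1.5 − 0.8) = 0.2202/0.7000 = 0.3146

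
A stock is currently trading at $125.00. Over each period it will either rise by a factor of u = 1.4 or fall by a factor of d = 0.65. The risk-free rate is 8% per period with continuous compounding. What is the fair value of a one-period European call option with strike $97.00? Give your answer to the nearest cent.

Risk-neutral probability p = (e^0.08 − 0.65)/(1.4 − 0.65) = 0.4333/0.7500 = 0.5777
Terminal stock prices: S_u = 175, S_d = 81.25
Terminal payoffs (S − K): max(78, 0) = 78, max(-15.75, 0) = 0
Node 0 (S = 125): V_0 = e^(−0.08)·[0.5777·78.0000 + 0.4223·0.0000] = 41.5973

$41.60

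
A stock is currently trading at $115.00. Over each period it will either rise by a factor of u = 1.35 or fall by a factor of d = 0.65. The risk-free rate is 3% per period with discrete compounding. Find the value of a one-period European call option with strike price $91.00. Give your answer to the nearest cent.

$33.86

Risk-neutral probability p = (1 + 0.03 − 0.65)/(1.35 − 0.65) = 0.3800/0.7000 = 0.5429
Terminal stock prices: S_u = 155.2, S_d = 74.75
Terminal payoffs (S − K): max(64.25, 0) = 64.25, max(-16.25, 0) = 0
Node 0 (S = 115): V_0 = 1/1.03·[0.5429·64.2500 + 0.4571·0.0000] = 33.8627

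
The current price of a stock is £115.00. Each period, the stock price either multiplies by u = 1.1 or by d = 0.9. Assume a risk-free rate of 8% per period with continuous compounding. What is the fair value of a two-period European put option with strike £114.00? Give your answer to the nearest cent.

Risk-neutral probability p = (e^0.08 − 0.9)/(1.1 − 0.9) = 0.1833/0.2000 = 0.9164
Terminal stock prices: S_uu = 139.2, S_ud = 113.9, S_dd = 93.15
Terminal payoffs (K − S): max(-25.15, 0) = 0, max(0.15, 0) = 0.15, max(20.85, 0) = 20.85
Node u (S = 126.5): V_u = e^(−0.08)·[0.9164·0.0000 + 0.0836·0.1500] = 0.0116
Node d (S = 103.5): V_d = e^(−0.08)·[0.9164·0.1500 + 0.0836·20.8500] = 1.7353
Node 0 (S = 115): V_0 = e^(−0.08)·[0.9164·0.0116 + 0.0836·1.7353] = 0.1436

£0.14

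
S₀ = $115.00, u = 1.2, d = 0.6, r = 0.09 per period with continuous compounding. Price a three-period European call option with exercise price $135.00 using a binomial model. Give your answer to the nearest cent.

Risk-neutral probability p = (e^0.09 − 0.6)/(1.2 − 0.6) = 0.4942/0.6000 = 0.8236
Terminal stock prices: S_uuu = 198.7, S_uud = 99.36, S_udd = 49.68, S_ddd = 24.84
Terminal payoffs (S − K): max(63.72, 0) = 63.72, max(-35.64, 0) = 0, max(-85.32, 0) = 0, max(-110.2, 0) = 0
Node uu (S = 165.6): V_uu = e^(−0.09)·[0.8236·63.7200 + 0.1764·0.0000] = 47.9643
Node ud (S = 82.8): V_ud = e^(−0.09)·[0.8236·0.0000 + 0.1764·0.0000] = 0.0000
Node dd (S = 41.4): V_dd = e^(−0.09)·[0.8236·0.0000 + 0.1764·0.0000] = 0.0000
Node u (S = 138): V_u = e^(−0.09)·[0.8236·47.9643 + 0.1764·0.0000] = 36.1044
Node d (S = 69): V_d = e^(−0.09)·[0.8236·0.0000 + 0.1764·0.0000] = 0.0000
Node 0 (S = 115): V_0 = e^(−0.09)·[0.8236·36.1044 + 0.1764·0.0000] = 27.1771

$27.18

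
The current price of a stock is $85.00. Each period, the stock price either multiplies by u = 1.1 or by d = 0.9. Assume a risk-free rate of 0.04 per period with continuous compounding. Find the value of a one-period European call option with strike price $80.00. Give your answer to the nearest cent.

$9.13

Risk-neutral probability p = (e^0.04 − 0.9)/(1.1 − 0.9) = 0.1408/0.2000 = 0.7041
Terminal stock prices: S_u = 93.5, S_d = 76.5
Terminal payoffs (S − K): max(13.5, 0) = 13.5, max(-3.5, 0) = 0
Node 0 (S = 85): V_0 = e^(−0.04)·[0.7041·13.5000 + 0.2959·0.0000] = 9.1320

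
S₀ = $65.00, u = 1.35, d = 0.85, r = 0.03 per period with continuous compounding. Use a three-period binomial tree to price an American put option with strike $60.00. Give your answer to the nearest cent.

$5.01

Risk-neutral probability p = (e^0.03 − 0.85)/(1.35 − 0.85) = 0.1805/0.5000 = 0.3609
Terminal stock prices: S_uuu = 159.9, S_uud = 100.7, S_udd = 63.4, S_ddd = 39.92
Terminal payoffs (K − S): max(-99.92, 0) = 0, max(-40.69, 0) = 0, max(-3.399, 0) = 0, max(20.08, 0) = 20.08
Node uu (S = 118.5): continuation = e^(−0.03)·[0.3609·0.0000 + 0.6391·0.0000] = 0.0000; exercise value = 0.0000 ≤ continuation, so V_uu = 0.0000
Node ud (S = 74.59): continuation = e^(−0.03)·[0.3609·0.0000 + 0.6391·0.0000] = 0.0000; exercise value = 0.0000 ≤ continuation, so V_ud = 0.0000
Node dd (S = 46.96): continuation = e^(−0.03)·[0.3609·0.0000 + 0.6391·20.0819] = 12.4548; exercise value = 13.0375 > continuation, so V_dd = 13.0375 (exercise)
Node u (S = 87.75): continuation = e^(−0.03)·[0.3609·0.0000 + 0.6391·0.0000] = 0.0000; exercise value = 0.0000 ≤ continuation, so V_u = 0.0000
Node d (S = 55.25): continuation = e^(−0.03)·[0.3609·0.0000 + 0.6391·13.0375] = 8.0859; exercise value = 4.7500 ≤ continuation, so V_d = 8.0859
Node 0 (S = 65): continuation = e^(−0.03)·[0.3609·0.0000 + 0.6391·8.0859] = 5.0149; exercise value = 0.0000 ≤ continuation, so V_0 = 5.0149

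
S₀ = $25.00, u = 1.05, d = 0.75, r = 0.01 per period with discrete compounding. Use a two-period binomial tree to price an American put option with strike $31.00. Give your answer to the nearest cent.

$6.00

Risk-neutral probability p = (1 + 0.01 − 0.75)/(1.05 − 0.75) = 0.2600/0.3000 = 0.8667
Terminal stock prices: S_uu = 27.56, S_ud = 19.69, S_dd = 14.06
Terminal payoffs (K − S): max(3.438, 0) = 3.438, max(11.31, 0) = 11.31, max(16.94, 0) = 16.94
Node u (S = 26.25): continuation = 1/1.01·[0.8667·3.4375 + 0.1333·11.3125] = 4.4431; exercise value = 4.7500 > continuation, so V_u = 4.7500 (exercise)
Node d (S = 18.75): continuation = 1/1.01·[0.8667·11.3125 + 0.1333·16.9375] = 11.9431; exercise value = 12.2500 > continuation, so V_d = 12.2500 (exercise)
Node 0 (S = 25): continuation = 1/1.01·[0.8667·4.7500 + 0.1333·12.2500] = 5.6931; exercise value = 6.0000 > continuation, so V_0 = 6.0000 (exercise)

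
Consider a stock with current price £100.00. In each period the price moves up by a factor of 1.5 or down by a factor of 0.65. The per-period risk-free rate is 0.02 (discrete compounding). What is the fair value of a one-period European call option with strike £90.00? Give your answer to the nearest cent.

£25.61

Risk-neutral probability p = (1 + 0.02 − 0.65)/(1.5 − 0.65) = 0.3700/0.8500 = 0.4353
Terminal stock prices: S_u = 150, S_d = 65
Terminal payoffs (S − K): max(60, 0) = 60, max(-25, 0) = 0
Node 0 (S = 100): V_0 = 1/1.02·[0.4353·60.0000 + 0.5647·0.0000] = 25.6055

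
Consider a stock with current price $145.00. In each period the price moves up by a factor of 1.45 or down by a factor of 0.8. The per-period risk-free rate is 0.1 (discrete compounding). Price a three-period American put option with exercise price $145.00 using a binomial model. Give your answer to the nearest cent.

$15.25

Risk-neutral probability p = (1 + 0.1 − 0.8)/(1.45 − 0.8) = 0.3000/0.6500 = 0.4615
Terminal stock prices: S_uuu = 442.1, S_uud = 243.9, S_udd = 134.6, S_ddd = 74.24
Terminal payoffs (K − S): max(-297.1, 0) = 0, max(-98.89, 0) = 0, max(10.44, 0) = 10.44, max(70.76, 0) = 70.76
Node uu (S = 304.9): continuation = 1/1.1·[0.4615·0.0000 + 0.5385·0.0000] = 0.0000; exercise value = 0.0000 ≤ continuation, so V_uu = 0.0000
Node ud (S = 168.2): continuation = 1/1.1·[0.4615·0.0000 + 0.5385·10.4400] = 5.1105; exercise value = 0.0000 ≤ continuation, so V_ud = 5.1105
Node dd (S = 92.8): continuation = 1/1.1·[0.4615·10.4400 + 0.5385·70.7600] = 39.0182; exercise value = 52.2000 > continuation, so V_dd = 52.2000 (exercise)
Node u (S = 210.2): continuation = 1/1.1·[0.4615·0.0000 + 0.5385·5.1105] = 2.5016; exercise value = 0.0000 ≤ continuation, so V_u = 2.5016
Node d (S = 116): continuation = 1/1.1·[0.4615·5.1105 + 0.5385·52.2000] = 27.6967; exercise value = 29.0000 > continuation, so V_d = 29.0000 (exercise)
Node 0 (S = 145): continuation = 1/1.1·[0.4615·2.5016 + 0.5385·29.0000] = 15.2454; exercise value = 0.0000 ≤ continuation, so V_0 = 15.2454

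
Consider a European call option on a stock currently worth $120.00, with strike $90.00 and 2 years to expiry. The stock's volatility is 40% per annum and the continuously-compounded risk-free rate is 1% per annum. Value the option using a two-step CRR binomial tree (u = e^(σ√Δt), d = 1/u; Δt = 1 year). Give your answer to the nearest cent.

CRR parameters: u = e^(σ√Δt) = e^(0.4·√1) = 1.4918, d = 1/u = 0.6703
Per-period rate: rΔt = 0.01·1 = 0.01, so R = e^0.01 = 1.0101
Risk-neutral probability p = (e^0.01 − 0.6703)/(1.4918 − 0.6703) = 0.3397/0.8215 = 0.4135
Terminal stock prices: S_uu = 267.1, S_ud = 120, S_dd = 53.92
Terminal payoffs (S − K): max(177.1, 0) = 177.1, max(30, 0) = 30, max(-36.08, 0) = 0
Node u (S = 179): V_u = e^(−0.01)·[0.4135·177.0649 + 0.5865·30.0000] = 89.9145
Node d (S = 80.44): V_d = e^(−0.01)·[0.4135·30.0000 + 0.5865·0.0000] = 12.2829
Node 0 (S = 120): V_0 = e^(−0.01)·[0.4135·89.9145 + 0.5865·12.2829] = 43.9455

$43.95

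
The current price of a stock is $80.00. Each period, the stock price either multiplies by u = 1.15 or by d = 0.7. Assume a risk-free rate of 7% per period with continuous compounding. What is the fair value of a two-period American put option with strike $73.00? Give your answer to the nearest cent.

$3.80

Risk-neutral probability p = (e^0.07 − 0.7)/(1.15 − 0.7) = 0.3725/0.4500 = 0.8278
Terminal stock prices: S_uu = 105.8, S_ud = 64.4, S_dd = 39.2
Terminal payoffs (K − S): max(-32.8, 0) = 0, max(8.6, 0) = 8.6, max(33.8, 0) = 33.8
Node u (S = 92): continuation = e^(−0.07)·[0.8278·0.0000 + 0.1722·8.6000] = 1.3808; exercise value = 0.0000 ≤ continuation, so V_u = 1.3808
Node d (S = 56): continuation = e^(−0.07)·[0.8278·8.6000 + 0.1722·33.8000] = 12.0647; exercise value = 17.0000 > continuation, so V_d = 17.0000 (exercise)
Node 0 (S = 80): continuation = e^(−0.07)·[0.8278·1.3808 + 0.1722·17.0000] = 3.7953; exercise value = 0.0000 ≤ continuation, so V_0 = 3.7953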